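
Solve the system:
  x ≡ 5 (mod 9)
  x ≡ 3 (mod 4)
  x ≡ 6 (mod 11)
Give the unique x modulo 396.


Moduli 9, 4, 11 are pairwise coprime; by CRT there is a unique solution modulo M = 9 · 4 · 11 = 396.
Solve pairwise, accumulating the modulus:
  Start with x ≡ 5 (mod 9).
  Combine with x ≡ 3 (mod 4): since gcd(9, 4) = 1, we get a unique residue mod 36.
    Write x = 5 + 9·t and substitute into x ≡ 3 (mod 4): 9·t ≡ 3 − 5 = -2 (mod 4).
    Reduce coefficients mod 4: 1·t ≡ 2 (mod 4).
    So t ≡ 2 (mod 4).
    Then x = 5 + 9·2 = 23, valid modulo lcm(9, 4) = 36: x ≡ 23 (mod 36).
  Combine with x ≡ 6 (mod 11): since gcd(36, 11) = 1, we get a unique residue mod 396.
    Write x = 23 + 36·t and substitute into x ≡ 6 (mod 11): 36·t ≡ 6 − 23 = -17 (mod 11).
    Reduce coefficients mod 11: 3·t ≡ 5 (mod 11).
    The inverse of 3 mod 11 is 4 (since 3·4 = 12 = 1·11 + 1), so t ≡ 4·5 = 20 ≡ 9 (mod 11).
    Then x = 23 + 36·9 = 347, valid modulo lcm(36, 11) = 396: x ≡ 347 (mod 396).
Verify: 347 mod 9 = 5 ✓, 347 mod 4 = 3 ✓, 347 mod 11 = 6 ✓.

x ≡ 347 (mod 396).


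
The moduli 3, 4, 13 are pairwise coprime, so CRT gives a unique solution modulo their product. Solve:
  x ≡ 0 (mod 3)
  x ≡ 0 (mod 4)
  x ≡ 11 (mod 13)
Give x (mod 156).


Moduli 3, 4, 13 are pairwise coprime; by CRT there is a unique solution modulo M = 3 · 4 · 13 = 156.
Solve pairwise, accumulating the modulus:
  Start with x ≡ 0 (mod 3).
  Combine with x ≡ 0 (mod 4): since gcd(3, 4) = 1, we get a unique residue mod 12.
    Write x = 0 + 3·t and substitute into x ≡ 0 (mod 4): 3·t ≡ 0 − 0 = 0 (mod 4).
    The inverse of 3 mod 4 is 3 (since 3·3 = 9 = 2·4 + 1), so t ≡ 3·0 = 0 ≡ 0 (mod 4).
    Then x = 0 + 3·0 = 0, valid modulo lcm(3, 4) = 12: x ≡ 0 (mod 12).
  Combine with x ≡ 11 (mod 13): since gcd(12, 13) = 1, we get a unique residue mod 156.
    Write x = 0 + 12·t and substitute into x ≡ 11 (mod 13): 12·t ≡ 11 − 0 = 11 (mod 13).
    The inverse of 12 mod 13 is 12 (since 12·12 = 144 = 11·13 + 1), so t ≡ 12·11 = 132 ≡ 2 (mod 13).
    Then x = 0 + 12·2 = 24, valid modulo lcm(12, 13) = 156: x ≡ 24 (mod 156).
Verify: 24 mod 3 = 0 ✓, 24 mod 4 = 0 ✓, 24 mod 13 = 11 ✓.

x ≡ 24 (mod 156).


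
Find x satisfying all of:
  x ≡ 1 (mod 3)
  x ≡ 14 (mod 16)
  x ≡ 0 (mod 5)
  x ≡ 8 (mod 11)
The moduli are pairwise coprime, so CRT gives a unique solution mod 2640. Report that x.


Product of moduli M = 3 · 16 · 5 · 11 = 2640.
Merge one congruence at a time:
  Start: x ≡ 1 (mod 3).
  Combine with x ≡ 14 (mod 16); new modulus lcm = 48.
    Write x = 1 + 3·t and substitute into x ≡ 14 (mod 16): 3·t ≡ 14 − 1 = 13 (mod 16).
    The inverse of 3 mod 16 is 11 (since 3·11 = 33 = 2·16 + 1), so t ≡ 11·13 = 143 ≡ 15 (mod 16).
    Then x = 1 + 3·15 = 46, valid modulo lcm(3, 16) = 48: x ≡ 46 (mod 48).
  Combine with x ≡ 0 (mod 5); new modulus lcm = 240.
    Write x = 46 + 48·t and substitute into x ≡ 0 (mod 5): 48·t ≡ 0 − 46 = -46 (mod 5).
    Reduce coefficients mod 5: 3·t ≡ 4 (mod 5).
    The inverse of 3 mod 5 is 2 (since 3·2 = 6 = 1·5 + 1), so t ≡ 2·4 = 8 ≡ 3 (mod 5).
    Then x = 46 + 48·3 = 190, valid modulo lcm(48, 5) = 240: x ≡ 190 (mod 240).
  Combine with x ≡ 8 (mod 11); new modulus lcm = 2640.
    Write x = 190 + 240·t and substitute into x ≡ 8 (mod 11): 240·t ≡ 8 − 190 = -182 (mod 11).
    Reduce coefficients mod 11: 9·t ≡ 5 (mod 11).
    The inverse of 9 mod 11 is 5 (since 9·5 = 45 = 4·11 + 1), so t ≡ 5·5 = 25 ≡ 3 (mod 11).
    Then x = 190 + 240·3 = 910, valid modulo lcm(240, 11) = 2640: x ≡ 910 (mod 2640).
Verify against each original: 910 mod 3 = 1, 910 mod 16 = 14, 910 mod 5 = 0, 910 mod 11 = 8.

x ≡ 910 (mod 2640).


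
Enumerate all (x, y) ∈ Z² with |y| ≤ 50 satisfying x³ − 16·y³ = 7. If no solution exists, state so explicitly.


The equation is x³ - 16y³ = 7. For fixed y, x³ = 16·y³ + 7, so a solution requires the RHS to be a perfect cube.
Strategy: iterate y from -50 to 50, compute RHS = 16·y³ + 7, and check whether it is a (positive or negative) perfect cube.
Check small values of y:
  y = 0: RHS = 7 is not a perfect cube.
  y = 1: RHS = 23 is not a perfect cube.
  y = -1: RHS = -9 is not a perfect cube.
  y = 2: RHS = 135 is not a perfect cube.
  y = -2: RHS = -121 is not a perfect cube.
  y = 3: RHS = 439 is not a perfect cube.
  y = -3: RHS = -425 is not a perfect cube.
Continuing the search up to |y| = 50 finds no solutions either.
No (x, y) in the scanned range satisfies the equation.

No integer solutions with |y| ≤ 50.


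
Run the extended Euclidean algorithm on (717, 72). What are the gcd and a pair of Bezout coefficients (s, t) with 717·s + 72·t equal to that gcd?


Euclidean algorithm on (717, 72) — divide until remainder is 0:
  717 = 9 · 72 + 69
  72 = 1 · 69 + 3
  69 = 23 · 3 + 0
gcd(717, 72) = 3.
Track Bezout coefficients alongside the remainders: start with r₀ = 717 = a·1 + b·0 (s = 1, t = 0) and r₁ = 72 = a·0 + b·1 (s = 0, t = 1); each new remainder r_{k+1} = r_{k-1} − q_k·r_k inherits s_{k+1} = s_{k-1} − q_k·s_k, t_{k+1} = t_{k-1} − q_k·t_k, so r_k = a·s_k + b·t_k at every step:
  q = 9: r = 69, s = 1 − 9·0 = 1, t = 0 − 9·1 = -9  (check: 717·1 + 72·(-9) = 69)
  q = 1: r = 3, s = 0 − 1·1 = -1, t = 1 − 1·(-9) = 10  (check: 717·(-1) + 72·10 = 3)
The row with r = 3 (the gcd) gives the Bezout coefficients s = -1, t = 10.
Result: 717 · (-1) + 72 · (10) = 3.

gcd(717, 72) = 3; s = -1, t = 10 (check: 717·(-1) + 72·10 = 3).


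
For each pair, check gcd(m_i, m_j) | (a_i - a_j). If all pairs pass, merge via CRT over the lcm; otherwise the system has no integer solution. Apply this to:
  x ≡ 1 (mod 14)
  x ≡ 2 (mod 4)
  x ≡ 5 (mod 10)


Moduli 14, 4, 10 are not pairwise coprime, so CRT works modulo lcm(m_i) when all pairwise compatibility conditions hold.
Pairwise compatibility: gcd(m_i, m_j) must divide a_i - a_j for every pair.
Merge one congruence at a time:
  Start: x ≡ 1 (mod 14).
  Combine with x ≡ 2 (mod 4): gcd(14, 4) = 2, and 2 - 1 = 1 is NOT divisible by 2.
    ⇒ system is inconsistent (no integer solution).

No solution (the system is inconsistent).


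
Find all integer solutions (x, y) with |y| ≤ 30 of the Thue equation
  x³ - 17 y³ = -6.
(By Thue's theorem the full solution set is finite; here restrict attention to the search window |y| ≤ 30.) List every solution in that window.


The equation is x³ - 17y³ = -6. For fixed y, x³ = 17·y³ − 6, so a solution requires the RHS to be a perfect cube.
Strategy: iterate y from -30 to 30, compute RHS = 17·y³ − 6, and check whether it is a (positive or negative) perfect cube.
Check small values of y:
  y = 0: RHS = -6 is not a perfect cube.
  y = 1: RHS = 11 is not a perfect cube.
  y = -1: RHS = -23 is not a perfect cube.
  y = 2: RHS = 130 is not a perfect cube.
  y = -2: RHS = -142 is not a perfect cube.
  y = 3: RHS = 453 is not a perfect cube.
  y = -3: RHS = -465 is not a perfect cube.
Continuing the search up to |y| = 30 finds no solutions either.
No (x, y) in the scanned range satisfies the equation.

No integer solutions with |y| ≤ 30.


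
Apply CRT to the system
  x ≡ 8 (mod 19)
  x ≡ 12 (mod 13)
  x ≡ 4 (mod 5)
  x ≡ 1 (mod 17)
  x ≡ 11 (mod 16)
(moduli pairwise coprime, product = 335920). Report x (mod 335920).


Product of moduli M = 19 · 13 · 5 · 17 · 16 = 335920.
Merge one congruence at a time:
  Start: x ≡ 8 (mod 19).
  Combine with x ≡ 12 (mod 13); new modulus lcm = 247.
    Write x = 8 + 19·t and substitute into x ≡ 12 (mod 13): 19·t ≡ 12 − 8 = 4 (mod 13).
    Reduce coefficients mod 13: 6·t ≡ 4 (mod 13).
    The inverse of 6 mod 13 is 11 (since 6·11 = 66 = 5·13 + 1), so t ≡ 11·4 = 44 ≡ 5 (mod 13).
    Then x = 8 + 19·5 = 103, valid modulo lcm(19, 13) = 247: x ≡ 103 (mod 247).
  Combine with x ≡ 4 (mod 5); new modulus lcm = 1235.
    Write x = 103 + 247·t and substitute into x ≡ 4 (mod 5): 247·t ≡ 4 − 103 = -99 (mod 5).
    Reduce coefficients mod 5: 2·t ≡ 1 (mod 5).
    The inverse of 2 mod 5 is 3 (since 2·3 = 6 = 1·5 + 1), so t ≡ 3·1 = 3 ≡ 3 (mod 5).
    Then x = 103 + 247·3 = 844, valid modulo lcm(247, 5) = 1235: x ≡ 844 (mod 1235).
  Combine with x ≡ 1 (mod 17); new modulus lcm = 20995.
    Write x = 844 + 1235·t and substitute into x ≡ 1 (mod 17): 1235·t ≡ 1 − 844 = -843 (mod 17).
    Reduce coefficients mod 17: 11·t ≡ 7 (mod 17).
    The inverse of 11 mod 17 is 14 (since 11·14 = 154 = 9·17 + 1), so t ≡ 14·7 = 98 ≡ 13 (mod 17).
    Then x = 844 + 1235·13 = 16899, valid modulo lcm(1235, 17) = 20995: x ≡ 16899 (mod 20995).
  Combine with x ≡ 11 (mod 16); new modulus lcm = 335920.
    Write x = 16899 + 20995·t and substitute into x ≡ 11 (mod 16): 20995·t ≡ 11 − 16899 = -16888 (mod 16).
    Reduce coefficients mod 16: 3·t ≡ 8 (mod 16).
    The inverse of 3 mod 16 is 11 (since 3·11 = 33 = 2·16 + 1), so t ≡ 11·8 = 88 ≡ 8 (mod 16).
    Then x = 16899 + 20995·8 = 184859, valid modulo lcm(20995, 16) = 335920: x ≡ 184859 (mod 335920).
Verify against each original: 184859 mod 19 = 8, 184859 mod 13 = 12, 184859 mod 5 = 4, 184859 mod 17 = 1, 184859 mod 16 = 11.

x ≡ 184859 (mod 335920).


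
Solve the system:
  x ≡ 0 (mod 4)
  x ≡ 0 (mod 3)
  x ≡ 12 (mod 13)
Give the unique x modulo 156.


Moduli 4, 3, 13 are pairwise coprime; by CRT there is a unique solution modulo M = 4 · 3 · 13 = 156.
Solve pairwise, accumulating the modulus:
  Start with x ≡ 0 (mod 4).
  Combine with x ≡ 0 (mod 3): since gcd(4, 3) = 1, we get a unique residue mod 12.
    Write x = 0 + 4·t and substitute into x ≡ 0 (mod 3): 4·t ≡ 0 − 0 = 0 (mod 3).
    Reduce coefficients mod 3: 1·t ≡ 0 (mod 3).
    So t ≡ 0 (mod 3).
    Then x = 0 + 4·0 = 0, valid modulo lcm(4, 3) = 12: x ≡ 0 (mod 12).
  Combine with x ≡ 12 (mod 13): since gcd(12, 13) = 1, we get a unique residue mod 156.
    Write x = 0 + 12·t and substitute into x ≡ 12 (mod 13): 12·t ≡ 12 − 0 = 12 (mod 13).
    The inverse of 12 mod 13 is 12 (since 12·12 = 144 = 11·13 + 1), so t ≡ 12·12 = 144 ≡ 1 (mod 13).
    Then x = 0 + 12·1 = 12, valid modulo lcm(12, 13) = 156: x ≡ 12 (mod 156).
Verify: 12 mod 4 = 0 ✓, 12 mod 3 = 0 ✓, 12 mod 13 = 12 ✓.

x ≡ 12 (mod 156).


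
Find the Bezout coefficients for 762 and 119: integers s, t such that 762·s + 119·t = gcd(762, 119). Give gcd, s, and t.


Euclidean algorithm on (762, 119) — divide until remainder is 0:
  762 = 6 · 119 + 48
  119 = 2 · 48 + 23
  48 = 2 · 23 + 2
  23 = 11 · 2 + 1
  2 = 2 · 1 + 0
gcd(762, 119) = 1.
Track Bezout coefficients alongside the remainders: start with r₀ = 762 = a·1 + b·0 (s = 1, t = 0) and r₁ = 119 = a·0 + b·1 (s = 0, t = 1); each new remainder r_{k+1} = r_{k-1} − q_k·r_k inherits s_{k+1} = s_{k-1} − q_k·s_k, t_{k+1} = t_{k-1} − q_k·t_k, so r_k = a·s_k + b·t_k at every step:
  q = 6: r = 48, s = 1 − 6·0 = 1, t = 0 − 6·1 = -6  (check: 762·1 + 119·(-6) = 48)
  q = 2: r = 23, s = 0 − 2·1 = -2, t = 1 − 2·(-6) = 13  (check: 762·(-2) + 119·13 = 23)
  q = 2: r = 2, s = 1 − 2·(-2) = 5, t = -6 − 2·13 = -32  (check: 762·5 + 119·(-32) = 2)
  q = 11: r = 1, s = -2 − 11·5 = -57, t = 13 − 11·(-32) = 365  (check: 762·(-57) + 119·365 = 1)
The row with r = 1 (the gcd) gives the Bezout coefficients s = -57, t = 365.
Result: 762 · (-57) + 119 · (365) = 1.

gcd(762, 119) = 1; s = -57, t = 365 (check: 762·(-57) + 119·365 = 1).


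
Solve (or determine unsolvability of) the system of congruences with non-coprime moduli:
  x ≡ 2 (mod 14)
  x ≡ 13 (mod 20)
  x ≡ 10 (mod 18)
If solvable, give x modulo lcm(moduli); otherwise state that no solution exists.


Moduli 14, 20, 18 are not pairwise coprime, so CRT works modulo lcm(m_i) when all pairwise compatibility conditions hold.
Pairwise compatibility: gcd(m_i, m_j) must divide a_i - a_j for every pair.
Merge one congruence at a time:
  Start: x ≡ 2 (mod 14).
  Combine with x ≡ 13 (mod 20): gcd(14, 20) = 2, and 13 - 2 = 11 is NOT divisible by 2.
    ⇒ system is inconsistent (no integer solution).

No solution (the system is inconsistent).


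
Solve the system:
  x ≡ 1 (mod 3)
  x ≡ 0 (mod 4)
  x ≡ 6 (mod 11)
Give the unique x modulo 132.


Moduli 3, 4, 11 are pairwise coprime; by CRT there is a unique solution modulo M = 3 · 4 · 11 = 132.
Solve pairwise, accumulating the modulus:
  Start with x ≡ 1 (mod 3).
  Combine with x ≡ 0 (mod 4): since gcd(3, 4) = 1, we get a unique residue mod 12.
    Write x = 1 + 3·t and substitute into x ≡ 0 (mod 4): 3·t ≡ 0 − 1 = -1 (mod 4).
    Reduce coefficients mod 4: 3·t ≡ 3 (mod 4).
    The inverse of 3 mod 4 is 3 (since 3·3 = 9 = 2·4 + 1), so t ≡ 3·3 = 9 ≡ 1 (mod 4).
    Then x = 1 + 3·1 = 4, valid modulo lcm(3, 4) = 12: x ≡ 4 (mod 12).
  Combine with x ≡ 6 (mod 11): since gcd(12, 11) = 1, we get a unique residue mod 132.
    Write x = 4 + 12·t and substitute into x ≡ 6 (mod 11): 12·t ≡ 6 − 4 = 2 (mod 11).
    Reduce coefficients mod 11: 1·t ≡ 2 (mod 11).
    So t ≡ 2 (mod 11).
    Then x = 4 + 12·2 = 28, valid modulo lcm(12, 11) = 132: x ≡ 28 (mod 132).
Verify: 28 mod 3 = 1 ✓, 28 mod 4 = 0 ✓, 28 mod 11 = 6 ✓.

x ≡ 28 (mod 132).


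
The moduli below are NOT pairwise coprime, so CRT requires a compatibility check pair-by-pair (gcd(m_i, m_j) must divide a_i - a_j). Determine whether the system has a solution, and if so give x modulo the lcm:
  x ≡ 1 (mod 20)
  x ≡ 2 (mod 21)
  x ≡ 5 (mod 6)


Moduli 20, 21, 6 are not pairwise coprime, so CRT works modulo lcm(m_i) when all pairwise compatibility conditions hold.
Pairwise compatibility: gcd(m_i, m_j) must divide a_i - a_j for every pair.
Merge one congruence at a time:
  Start: x ≡ 1 (mod 20).
  Combine with x ≡ 2 (mod 21): gcd(20, 21) = 1; 2 - 1 = 1, which IS divisible by 1, so compatible.
    Write x = 1 + 20·t and substitute into x ≡ 2 (mod 21): 20·t ≡ 2 − 1 = 1 (mod 21).
    The inverse of 20 mod 21 is 20 (since 20·20 = 400 = 19·21 + 1), so t ≡ 20·1 = 20 ≡ 20 (mod 21).
    Then x = 1 + 20·20 = 401, valid modulo lcm(20, 21) = 420: x ≡ 401 (mod 420).
  Combine with x ≡ 5 (mod 6): gcd(420, 6) = 6; 5 - 401 = -396, which IS divisible by 6, so compatible.
    Write x = 401 + 420·t and substitute into x ≡ 5 (mod 6): 420·t ≡ 5 − 401 = -396 (mod 6).
    Divide the congruence (and modulus) by g = 6: 70·t ≡ -66 (mod 1).
    Modulo 1 every t works; take t = 0.
    Then x = 401 + 420·0 = 401, valid modulo lcm(420, 6) = 420: x ≡ 401 (mod 420).
Verify: 401 mod 20 = 1, 401 mod 21 = 2, 401 mod 6 = 5.

x ≡ 401 (mod 420).


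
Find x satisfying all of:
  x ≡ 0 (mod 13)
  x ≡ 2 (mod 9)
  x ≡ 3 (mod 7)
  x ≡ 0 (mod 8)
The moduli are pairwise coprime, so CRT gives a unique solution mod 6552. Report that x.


Product of moduli M = 13 · 9 · 7 · 8 = 6552.
Merge one congruence at a time:
  Start: x ≡ 0 (mod 13).
  Combine with x ≡ 2 (mod 9); new modulus lcm = 117.
    Write x = 0 + 13·t and substitute into x ≡ 2 (mod 9): 13·t ≡ 2 − 0 = 2 (mod 9).
    Reduce coefficients mod 9: 4·t ≡ 2 (mod 9).
    The inverse of 4 mod 9 is 7 (since 4·7 = 28 = 3·9 + 1), so t ≡ 7·2 = 14 ≡ 5 (mod 9).
    Then x = 0 + 13·5 = 65, valid modulo lcm(13, 9) = 117: x ≡ 65 (mod 117).
  Combine with x ≡ 3 (mod 7); new modulus lcm = 819.
    Write x = 65 + 117·t and substitute into x ≡ 3 (mod 7): 117·t ≡ 3 − 65 = -62 (mod 7).
    Reduce coefficients mod 7: 5·t ≡ 1 (mod 7).
    The inverse of 5 mod 7 is 3 (since 5·3 = 15 = 2·7 + 1), so t ≡ 3·1 = 3 ≡ 3 (mod 7).
    Then x = 65 + 117·3 = 416, valid modulo lcm(117, 7) = 819: x ≡ 416 (mod 819).
  Combine with x ≡ 0 (mod 8); new modulus lcm = 6552.
    Write x = 416 + 819·t and substitute into x ≡ 0 (mod 8): 819·t ≡ 0 − 416 = -416 (mod 8).
    Reduce coefficients mod 8: 3·t ≡ 0 (mod 8).
    The inverse of 3 mod 8 is 3 (since 3·3 = 9 = 1·8 + 1), so t ≡ 3·0 = 0 ≡ 0 (mod 8).
    Then x = 416 + 819·0 = 416, valid modulo lcm(819, 8) = 6552: x ≡ 416 (mod 6552).
Verify against each original: 416 mod 13 = 0, 416 mod 9 = 2, 416 mod 7 = 3, 416 mod 8 = 0.

x ≡ 416 (mod 6552).


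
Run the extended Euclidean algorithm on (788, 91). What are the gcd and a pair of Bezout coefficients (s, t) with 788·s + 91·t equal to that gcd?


Euclidean algorithm on (788, 91) — divide until remainder is 0:
  788 = 8 · 91 + 60
  91 = 1 · 60 + 31
  60 = 1 · 31 + 29
  31 = 1 · 29 + 2
  29 = 14 · 2 + 1
  2 = 2 · 1 + 0
gcd(788, 91) = 1.
Track Bezout coefficients alongside the remainders: start with r₀ = 788 = a·1 + b·0 (s = 1, t = 0) and r₁ = 91 = a·0 + b·1 (s = 0, t = 1); each new remainder r_{k+1} = r_{k-1} − q_k·r_k inherits s_{k+1} = s_{k-1} − q_k·s_k, t_{k+1} = t_{k-1} − q_k·t_k, so r_k = a·s_k + b·t_k at every step:
  q = 8: r = 60, s = 1 − 8·0 = 1, t = 0 − 8·1 = -8  (check: 788·1 + 91·(-8) = 60)
  q = 1: r = 31, s = 0 − 1·1 = -1, t = 1 − 1·(-8) = 9  (check: 788·(-1) + 91·9 = 31)
  q = 1: r = 29, s = 1 − 1·(-1) = 2, t = -8 − 1·9 = -17  (check: 788·2 + 91·(-17) = 29)
  q = 1: r = 2, s = -1 − 1·2 = -3, t = 9 − 1·(-17) = 26  (check: 788·(-3) + 91·26 = 2)
  q = 14: r = 1, s = 2 − 14·(-3) = 44, t = -17 − 14·26 = -381  (check: 788·44 + 91·(-381) = 1)
The row with r = 1 (the gcd) gives the Bezout coefficients s = 44, t = -381.
Result: 788 · (44) + 91 · (-381) = 1.

gcd(788, 91) = 1; s = 44, t = -381 (check: 788·44 + 91·(-381) = 1).


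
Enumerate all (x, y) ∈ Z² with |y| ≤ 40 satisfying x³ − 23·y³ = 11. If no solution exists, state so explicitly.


The equation is x³ - 23y³ = 11. For fixed y, x³ = 23·y³ + 11, so a solution requires the RHS to be a perfect cube.
Strategy: iterate y from -40 to 40, compute RHS = 23·y³ + 11, and check whether it is a (positive or negative) perfect cube.
Check small values of y:
  y = 0: RHS = 11 is not a perfect cube.
  y = 1: RHS = 34 is not a perfect cube.
  y = -1: RHS = -12 is not a perfect cube.
  y = 2: RHS = 195 is not a perfect cube.
  y = -2: RHS = -173 is not a perfect cube.
  y = 3: RHS = 632 is not a perfect cube.
  y = -3: RHS = -610 is not a perfect cube.
Continuing the search up to |y| = 40 finds no solutions either.
No (x, y) in the scanned range satisfies the equation.

No integer solutions with |y| ≤ 40.


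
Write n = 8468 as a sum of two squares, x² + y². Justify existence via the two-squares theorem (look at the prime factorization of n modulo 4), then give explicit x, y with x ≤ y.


Step 1: Factor n = 8468 = 2^2 · 29 · 73.
Step 2: Check the mod-4 condition on each prime factor: 2 = 2 (special); 29 ≡ 1 (mod 4), exponent 1; 73 ≡ 1 (mod 4), exponent 1.
All primes ≡ 3 (mod 4) appear to even exponent (or don't appear), so by the two-squares theorem n IS expressible as a sum of two squares.
Step 3: Build a representation. Group n = k² · m with k = 2 and m = 29 · 73 = 2117 (a product of primes ≡ 1 (mod 4)); a representation of m scales to one of n via (k·x)² + (k·y)² = k²(x² + y²). Each prime p ≡ 1 (mod 4) is itself a sum of two squares; find a² by testing p − a² for a perfect square:
  29: 29 − 1² = 28, 29 − 2² = 25 = 5² ⇒ 29 = 2² + 5².
  73: 73 − 1² = 72, 73 − 2² = 69, 73 − 3² = 64 = 8² ⇒ 73 = 3² + 8².
  Combine using the Brahmagupta–Fibonacci identity (a² + b²)(c² + d²) = (ac − bd)² + (ad + bc)² = (ac + bd)² + (ad − bc)²:
  29 · 73 = 2117: from (2² + 5²)(3² + 8²), take (2·3 − 5·8, 2·8 + 5·3) = (6 − 40, 16 + 15) = (-34, 31); dropping signs (only squares matter) gives (34, 31); check 34² + 31² = 1156 + 961 = 2117 ✓.
  Scale by k = 2: (2·34, 2·31) = (68, 62).
Step 4: Order so x ≤ y and verify: 62² + 68² = 3844 + 4624 = 8468 = n. ✓

n = 8468 = 62² + 68² (one valid representation with x ≤ y).


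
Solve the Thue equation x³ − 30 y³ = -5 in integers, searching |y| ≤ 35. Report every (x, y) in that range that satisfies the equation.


The equation is x³ - 30y³ = -5. For fixed y, x³ = 30·y³ − 5, so a solution requires the RHS to be a perfect cube.
Strategy: iterate y from -35 to 35, compute RHS = 30·y³ − 5, and check whether it is a (positive or negative) perfect cube.
Check small values of y:
  y = 0: RHS = -5 is not a perfect cube.
  y = 1: RHS = 25 is not a perfect cube.
  y = -1: RHS = -35 is not a perfect cube.
  y = 2: RHS = 235 is not a perfect cube.
  y = -2: RHS = -245 is not a perfect cube.
  y = 3: RHS = 805 is not a perfect cube.
  y = -3: RHS = -815 is not a perfect cube.
Continuing the search up to |y| = 35 finds no solutions either.
No (x, y) in the scanned range satisfies the equation.

No integer solutions with |y| ≤ 35.


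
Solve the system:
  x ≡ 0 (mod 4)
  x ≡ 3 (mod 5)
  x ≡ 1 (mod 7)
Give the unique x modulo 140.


Moduli 4, 5, 7 are pairwise coprime; by CRT there is a unique solution modulo M = 4 · 5 · 7 = 140.
Solve pairwise, accumulating the modulus:
  Start with x ≡ 0 (mod 4).
  Combine with x ≡ 3 (mod 5): since gcd(4, 5) = 1, we get a unique residue mod 20.
    Write x = 0 + 4·t and substitute into x ≡ 3 (mod 5): 4·t ≡ 3 − 0 = 3 (mod 5).
    The inverse of 4 mod 5 is 4 (since 4·4 = 16 = 3·5 + 1), so t ≡ 4·3 = 12 ≡ 2 (mod 5).
    Then x = 0 + 4·2 = 8, valid modulo lcm(4, 5) = 20: x ≡ 8 (mod 20).
  Combine with x ≡ 1 (mod 7): since gcd(20, 7) = 1, we get a unique residue mod 140.
    Write x = 8 + 20·t and substitute into x ≡ 1 (mod 7): 20·t ≡ 1 − 8 = -7 (mod 7).
    Reduce coefficients mod 7: 6·t ≡ 0 (mod 7).
    The inverse of 6 mod 7 is 6 (since 6·6 = 36 = 5·7 + 1), so t ≡ 6·0 = 0 ≡ 0 (mod 7).
    Then x = 8 + 20·0 = 8, valid modulo lcm(20, 7) = 140: x ≡ 8 (mod 140).
Verify: 8 mod 4 = 0 ✓, 8 mod 5 = 3 ✓, 8 mod 7 = 1 ✓.

x ≡ 8 (mod 140).


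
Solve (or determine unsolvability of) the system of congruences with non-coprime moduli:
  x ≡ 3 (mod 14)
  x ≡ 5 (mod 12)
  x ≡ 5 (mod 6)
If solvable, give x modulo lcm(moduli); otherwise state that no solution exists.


Moduli 14, 12, 6 are not pairwise coprime, so CRT works modulo lcm(m_i) when all pairwise compatibility conditions hold.
Pairwise compatibility: gcd(m_i, m_j) must divide a_i - a_j for every pair.
Merge one congruence at a time:
  Start: x ≡ 3 (mod 14).
  Combine with x ≡ 5 (mod 12): gcd(14, 12) = 2; 5 - 3 = 2, which IS divisible by 2, so compatible.
    Write x = 3 + 14·t and substitute into x ≡ 5 (mod 12): 14·t ≡ 5 − 3 = 2 (mod 12).
    Divide the congruence (and modulus) by g = 2: 7·t ≡ 1 (mod 6).
    Reduce coefficients mod 6: 1·t ≡ 1 (mod 6).
    So t ≡ 1 (mod 6).
    Then x = 3 + 14·1 = 17, valid modulo lcm(14, 12) = 84: x ≡ 17 (mod 84).
  Combine with x ≡ 5 (mod 6): gcd(84, 6) = 6; 5 - 17 = -12, which IS divisible by 6, so compatible.
    Write x = 17 + 84·t and substitute into x ≡ 5 (mod 6): 84·t ≡ 5 − 17 = -12 (mod 6).
    Divide the congruence (and modulus) by g = 6: 14·t ≡ -2 (mod 1).
    Modulo 1 every t works; take t = 0.
    Then x = 17 + 84·0 = 17, valid modulo lcm(84, 6) = 84: x ≡ 17 (mod 84).
Verify: 17 mod 14 = 3, 17 mod 12 = 5, 17 mod 6 = 5.

x ≡ 17 (mod 84).


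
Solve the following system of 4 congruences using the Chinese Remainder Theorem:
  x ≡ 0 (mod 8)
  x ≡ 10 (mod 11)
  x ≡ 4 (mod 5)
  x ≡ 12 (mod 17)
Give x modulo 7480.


Product of moduli M = 8 · 11 · 5 · 17 = 7480.
Merge one congruence at a time:
  Start: x ≡ 0 (mod 8).
  Combine with x ≡ 10 (mod 11); new modulus lcm = 88.
    Write x = 0 + 8·t and substitute into x ≡ 10 (mod 11): 8·t ≡ 10 − 0 = 10 (mod 11).
    The inverse of 8 mod 11 is 7 (since 8·7 = 56 = 5·11 + 1), so t ≡ 7·10 = 70 ≡ 4 (mod 11).
    Then x = 0 + 8·4 = 32, valid modulo lcm(8, 11) = 88: x ≡ 32 (mod 88).
  Combine with x ≡ 4 (mod 5); new modulus lcm = 440.
    Write x = 32 + 88·t and substitute into x ≡ 4 (mod 5): 88·t ≡ 4 − 32 = -28 (mod 5).
    Reduce coefficients mod 5: 3·t ≡ 2 (mod 5).
    The inverse of 3 mod 5 is 2 (since 3·2 = 6 = 1·5 + 1), so t ≡ 2·2 = 4 ≡ 4 (mod 5).
    Then x = 32 + 88·4 = 384, valid modulo lcm(88, 5) = 440: x ≡ 384 (mod 440).
  Combine with x ≡ 12 (mod 17); new modulus lcm = 7480.
    Write x = 384 + 440·t and substitute into x ≡ 12 (mod 17): 440·t ≡ 12 − 384 = -372 (mod 17).
    Reduce coefficients mod 17: 15·t ≡ 2 (mod 17).
    The inverse of 15 mod 17 is 8 (since 15·8 = 120 = 7·17 + 1), so t ≡ 8·2 = 16 ≡ 16 (mod 17).
    Then x = 384 + 440·16 = 7424, valid modulo lcm(440, 17) = 7480: x ≡ 7424 (mod 7480).
Verify against each original: 7424 mod 8 = 0, 7424 mod 11 = 10, 7424 mod 5 = 4, 7424 mod 17 = 12.

x ≡ 7424 (mod 7480).


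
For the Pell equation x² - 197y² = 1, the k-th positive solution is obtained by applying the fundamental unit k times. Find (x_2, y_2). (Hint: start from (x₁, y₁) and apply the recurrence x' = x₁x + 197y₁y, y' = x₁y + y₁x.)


Step 1: Find the fundamental solution (x₁, y₁) of x² - 197y² = 1.
  Expand √197 as a continued fraction. a₀ = ⌊√197⌋ = 14; iterate m_{k+1} = d_k·a_k − m_k, d_{k+1} = (197 − m_{k+1}²)/d_k, a_{k+1} = ⌊(a₀ + m_{k+1})/d_{k+1}⌋ (starting m₀ = 0, d₀ = 1), with convergents p_k = a_k·p_{k-1} + p_{k-2}, q_k = a_k·q_{k-1} + q_{k-2} (p₋₁ = 1, q₋₁ = 0):
  k = 0: a₀ = 14; p₀/q₀ = 14/1; p₀² − 197·q₀² = 196 − 197 = -1.
  k = 1: m = 14, d = 1, a = ⌊(14 + 14)/1⌋ = 28; p/q = (28·14 + 1)/(28·1 + 0) = 393/28; p² − 197·q² = 154449 − 154448 = 1.
  The first convergent with p² − 197·q² = 1 gives the fundamental solution (x₁, y₁) = (393, 28).
Step 2: Apply the recurrence (x_{n+1}, y_{n+1}) = (x₁x_n + 197y₁y_n, x₁y_n + y₁x_n) repeatedly.
  From (x_1, y_1) = (393, 28): x_2 = 393·393 + 197·28·28 = 308897; y_2 = 393·28 + 28·393 = 22008.
Step 3: Verify x_2² - 197·y_2² = 95417356609 - 95417356608 = 1 (should be 1). ✓

(x_1, y_1) = (393, 28); (x_2, y_2) = (308897, 22008).


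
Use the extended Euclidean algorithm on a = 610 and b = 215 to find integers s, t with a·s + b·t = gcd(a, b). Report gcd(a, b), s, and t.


Euclidean algorithm on (610, 215) — divide until remainder is 0:
  610 = 2 · 215 + 180
  215 = 1 · 180 + 35
  180 = 5 · 35 + 5
  35 = 7 · 5 + 0
gcd(610, 215) = 5.
Track Bezout coefficients alongside the remainders: start with r₀ = 610 = a·1 + b·0 (s = 1, t = 0) and r₁ = 215 = a·0 + b·1 (s = 0, t = 1); each new remainder r_{k+1} = r_{k-1} − q_k·r_k inherits s_{k+1} = s_{k-1} − q_k·s_k, t_{k+1} = t_{k-1} − q_k·t_k, so r_k = a·s_k + b·t_k at every step:
  q = 2: r = 180, s = 1 − 2·0 = 1, t = 0 − 2·1 = -2  (check: 610·1 + 215·(-2) = 180)
  q = 1: r = 35, s = 0 − 1·1 = -1, t = 1 − 1·(-2) = 3  (check: 610·(-1) + 215·3 = 35)
  q = 5: r = 5, s = 1 − 5·(-1) = 6, t = -2 − 5·3 = -17  (check: 610·6 + 215·(-17) = 5)
The row with r = 5 (the gcd) gives the Bezout coefficients s = 6, t = -17.
Result: 610 · (6) + 215 · (-17) = 5.

gcd(610, 215) = 5; s = 6, t = -17 (check: 610·6 + 215·(-17) = 5).


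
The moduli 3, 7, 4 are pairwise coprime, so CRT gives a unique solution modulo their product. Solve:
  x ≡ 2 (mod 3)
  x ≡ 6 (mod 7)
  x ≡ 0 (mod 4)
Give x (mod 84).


Moduli 3, 7, 4 are pairwise coprime; by CRT there is a unique solution modulo M = 3 · 7 · 4 = 84.
Solve pairwise, accumulating the modulus:
  Start with x ≡ 2 (mod 3).
  Combine with x ≡ 6 (mod 7): since gcd(3, 7) = 1, we get a unique residue mod 21.
    Write x = 2 + 3·t and substitute into x ≡ 6 (mod 7): 3·t ≡ 6 − 2 = 4 (mod 7).
    The inverse of 3 mod 7 is 5 (since 3·5 = 15 = 2·7 + 1), so t ≡ 5·4 = 20 ≡ 6 (mod 7).
    Then x = 2 + 3·6 = 20, valid modulo lcm(3, 7) = 21: x ≡ 20 (mod 21).
  Combine with x ≡ 0 (mod 4): since gcd(21, 4) = 1, we get a unique residue mod 84.
    Write x = 20 + 21·t and substitute into x ≡ 0 (mod 4): 21·t ≡ 0 − 20 = -20 (mod 4).
    Reduce coefficients mod 4: 1·t ≡ 0 (mod 4).
    So t ≡ 0 (mod 4).
    Then x = 20 + 21·0 = 20, valid modulo lcm(21, 4) = 84: x ≡ 20 (mod 84).
Verify: 20 mod 3 = 2 ✓, 20 mod 7 = 6 ✓, 20 mod 4 = 0 ✓.

x ≡ 20 (mod 84).


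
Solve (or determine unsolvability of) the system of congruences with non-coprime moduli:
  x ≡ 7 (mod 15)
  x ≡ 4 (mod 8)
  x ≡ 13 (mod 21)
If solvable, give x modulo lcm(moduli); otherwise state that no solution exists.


Moduli 15, 8, 21 are not pairwise coprime, so CRT works modulo lcm(m_i) when all pairwise compatibility conditions hold.
Pairwise compatibility: gcd(m_i, m_j) must divide a_i - a_j for every pair.
Merge one congruence at a time:
  Start: x ≡ 7 (mod 15).
  Combine with x ≡ 4 (mod 8): gcd(15, 8) = 1; 4 - 7 = -3, which IS divisible by 1, so compatible.
    Write x = 7 + 15·t and substitute into x ≡ 4 (mod 8): 15·t ≡ 4 − 7 = -3 (mod 8).
    Reduce coefficients mod 8: 7·t ≡ 5 (mod 8).
    The inverse of 7 mod 8 is 7 (since 7·7 = 49 = 6·8 + 1), so t ≡ 7·5 = 35 ≡ 3 (mod 8).
    Then x = 7 + 15·3 = 52, valid modulo lcm(15, 8) = 120: x ≡ 52 (mod 120).
  Combine with x ≡ 13 (mod 21): gcd(120, 21) = 3; 13 - 52 = -39, which IS divisible by 3, so compatible.
    Write x = 52 + 120·t and substitute into x ≡ 13 (mod 21): 120·t ≡ 13 − 52 = -39 (mod 21).
    Divide the congruence (and modulus) by g = 3: 40·t ≡ -13 (mod 7).
    Reduce coefficients mod 7: 5·t ≡ 1 (mod 7).
    The inverse of 5 mod 7 is 3 (since 5·3 = 15 = 2·7 + 1), so t ≡ 3·1 = 3 ≡ 3 (mod 7).
    Then x = 52 + 120·3 = 412, valid modulo lcm(120, 21) = 840: x ≡ 412 (mod 840).
Verify: 412 mod 15 = 7, 412 mod 8 = 4, 412 mod 21 = 13.

x ≡ 412 (mod 840).


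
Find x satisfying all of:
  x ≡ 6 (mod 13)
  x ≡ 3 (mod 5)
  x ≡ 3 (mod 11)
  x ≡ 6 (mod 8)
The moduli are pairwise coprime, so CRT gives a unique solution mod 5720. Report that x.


Product of moduli M = 13 · 5 · 11 · 8 = 5720.
Merge one congruence at a time:
  Start: x ≡ 6 (mod 13).
  Combine with x ≡ 3 (mod 5); new modulus lcm = 65.
    Write x = 6 + 13·t and substitute into x ≡ 3 (mod 5): 13·t ≡ 3 − 6 = -3 (mod 5).
    Reduce coefficients mod 5: 3·t ≡ 2 (mod 5).
    The inverse of 3 mod 5 is 2 (since 3·2 = 6 = 1·5 + 1), so t ≡ 2·2 = 4 ≡ 4 (mod 5).
    Then x = 6 + 13·4 = 58, valid modulo lcm(13, 5) = 65: x ≡ 58 (mod 65).
  Combine with x ≡ 3 (mod 11); new modulus lcm = 715.
    Write x = 58 + 65·t and substitute into x ≡ 3 (mod 11): 65·t ≡ 3 − 58 = -55 (mod 11).
    Reduce coefficients mod 11: 10·t ≡ 0 (mod 11).
    The inverse of 10 mod 11 is 10 (since 10·10 = 100 = 9·11 + 1), so t ≡ 10·0 = 0 ≡ 0 (mod 11).
    Then x = 58 + 65·0 = 58, valid modulo lcm(65, 11) = 715: x ≡ 58 (mod 715).
  Combine with x ≡ 6 (mod 8); new modulus lcm = 5720.
    Write x = 58 + 715·t and substitute into x ≡ 6 (mod 8): 715·t ≡ 6 − 58 = -52 (mod 8).
    Reduce coefficients mod 8: 3·t ≡ 4 (mod 8).
    The inverse of 3 mod 8 is 3 (since 3·3 = 9 = 1·8 + 1), so t ≡ 3·4 = 12 ≡ 4 (mod 8).
    Then x = 58 + 715·4 = 2918, valid modulo lcm(715, 8) = 5720: x ≡ 2918 (mod 5720).
Verify against each original: 2918 mod 13 = 6, 2918 mod 5 = 3, 2918 mod 11 = 3, 2918 mod 8 = 6.

x ≡ 2918 (mod 5720).


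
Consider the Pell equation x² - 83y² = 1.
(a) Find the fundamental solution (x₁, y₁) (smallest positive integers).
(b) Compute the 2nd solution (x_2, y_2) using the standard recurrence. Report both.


Step 1: Find the fundamental solution (x₁, y₁) of x² - 83y² = 1.
  Expand √83 as a continued fraction. a₀ = ⌊√83⌋ = 9; iterate m_{k+1} = d_k·a_k − m_k, d_{k+1} = (83 − m_{k+1}²)/d_k, a_{k+1} = ⌊(a₀ + m_{k+1})/d_{k+1}⌋ (starting m₀ = 0, d₀ = 1), with convergents p_k = a_k·p_{k-1} + p_{k-2}, q_k = a_k·q_{k-1} + q_{k-2} (p₋₁ = 1, q₋₁ = 0):
  k = 0: a₀ = 9; p₀/q₀ = 9/1; p₀² − 83·q₀² = 81 − 83 = -2.
  k = 1: m = 9, d = 2, a = ⌊(9 + 9)/2⌋ = 9; p/q = (9·9 + 1)/(9·1 + 0) = 82/9; p² − 83·q² = 6724 − 6723 = 1.
  The first convergent with p² − 83·q² = 1 gives the fundamental solution (x₁, y₁) = (82, 9).
Step 2: Apply the recurrence (x_{n+1}, y_{n+1}) = (x₁x_n + 83y₁y_n, x₁y_n + y₁x_n) repeatedly.
  From (x_1, y_1) = (82, 9): x_2 = 82·82 + 83·9·9 = 13447; y_2 = 82·9 + 9·82 = 1476.
Step 3: Verify x_2² - 83·y_2² = 180821809 - 180821808 = 1 (should be 1). ✓

(x_1, y_1) = (82, 9); (x_2, y_2) = (13447, 1476).


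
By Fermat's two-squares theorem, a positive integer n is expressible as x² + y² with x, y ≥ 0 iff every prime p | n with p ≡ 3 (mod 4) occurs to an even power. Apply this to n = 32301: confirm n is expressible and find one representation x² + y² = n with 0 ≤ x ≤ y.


Step 1: Factor n = 32301 = 3^2 · 37 · 97.
Step 2: Check the mod-4 condition on each prime factor: 3 ≡ 3 (mod 4), exponent 2 (must be even); 37 ≡ 1 (mod 4), exponent 1; 97 ≡ 1 (mod 4), exponent 1.
All primes ≡ 3 (mod 4) appear to even exponent (or don't appear), so by the two-squares theorem n IS expressible as a sum of two squares.
Step 3: Build a representation. Group n = k² · m with k = 3 and m = 37 · 97 = 3589 (a product of primes ≡ 1 (mod 4)); a representation of m scales to one of n via (k·x)² + (k·y)² = k²(x² + y²). Each prime p ≡ 1 (mod 4) is itself a sum of two squares; find a² by testing p − a² for a perfect square:
  37: 37 − 1² = 36 = 6² ⇒ 37 = 1² + 6².
  97: 97 − 1² = 96, 97 − 2² = 93, 97 − 3² = 88, 97 − 4² = 81 = 9² ⇒ 97 = 4² + 9².
  Combine using the Brahmagupta–Fibonacci identity (a² + b²)(c² + d²) = (ac − bd)² + (ad + bc)² = (ac + bd)² + (ad − bc)²:
  37 · 97 = 3589: from (1² + 6²)(4² + 9²), take (1·4 − 6·9, 1·9 + 6·4) = (4 − 54, 9 + 24) = (-50, 33); dropping signs (only squares matter) gives (50, 33); check 50² + 33² = 2500 + 1089 = 3589 ✓.
  Scale by k = 3: (3·50, 3·33) = (150, 99).
Step 4: Order so x ≤ y and verify: 99² + 150² = 9801 + 22500 = 32301 = n. ✓

n = 32301 = 99² + 150² (one valid representation with x ≤ y).


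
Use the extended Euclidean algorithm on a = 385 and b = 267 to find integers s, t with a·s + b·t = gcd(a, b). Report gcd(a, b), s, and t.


Euclidean algorithm on (385, 267) — divide until remainder is 0:
  385 = 1 · 267 + 118
  267 = 2 · 118 + 31
  118 = 3 · 31 + 25
  31 = 1 · 25 + 6
  25 = 4 · 6 + 1
  6 = 6 · 1 + 0
gcd(385, 267) = 1.
Track Bezout coefficients alongside the remainders: start with r₀ = 385 = a·1 + b·0 (s = 1, t = 0) and r₁ = 267 = a·0 + b·1 (s = 0, t = 1); each new remainder r_{k+1} = r_{k-1} − q_k·r_k inherits s_{k+1} = s_{k-1} − q_k·s_k, t_{k+1} = t_{k-1} − q_k·t_k, so r_k = a·s_k + b·t_k at every step:
  q = 1: r = 118, s = 1 − 1·0 = 1, t = 0 − 1·1 = -1  (check: 385·1 + 267·(-1) = 118)
  q = 2: r = 31, s = 0 − 2·1 = -2, t = 1 − 2·(-1) = 3  (check: 385·(-2) + 267·3 = 31)
  q = 3: r = 25, s = 1 − 3·(-2) = 7, t = -1 − 3·3 = -10  (check: 385·7 + 267·(-10) = 25)
  q = 1: r = 6, s = -2 − 1·7 = -9, t = 3 − 1·(-10) = 13  (check: 385·(-9) + 267·13 = 6)
  q = 4: r = 1, s = 7 − 4·(-9) = 43, t = -10 − 4·13 = -62  (check: 385·43 + 267·(-62) = 1)
The row with r = 1 (the gcd) gives the Bezout coefficients s = 43, t = -62.
Result: 385 · (43) + 267 · (-62) = 1.

gcd(385, 267) = 1; s = 43, t = -62 (check: 385·43 + 267·(-62) = 1).


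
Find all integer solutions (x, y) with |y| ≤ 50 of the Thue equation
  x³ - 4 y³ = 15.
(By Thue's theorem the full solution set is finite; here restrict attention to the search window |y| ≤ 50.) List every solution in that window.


The equation is x³ - 4y³ = 15. For fixed y, x³ = 4·y³ + 15, so a solution requires the RHS to be a perfect cube.
Strategy: iterate y from -50 to 50, compute RHS = 4·y³ + 15, and check whether it is a (positive or negative) perfect cube.
Check small values of y:
  y = 0: RHS = 15 is not a perfect cube.
  y = 1: RHS = 19 is not a perfect cube.
  y = -1: RHS = 11 is not a perfect cube.
  y = 2: RHS = 47 is not a perfect cube.
  y = -2: RHS = -17 is not a perfect cube.
  y = 3: RHS = 123 is not a perfect cube.
  y = -3: RHS = -93 is not a perfect cube.
Continuing the search up to |y| = 50 finds no solutions either.
No (x, y) in the scanned range satisfies the equation.

No integer solutions with |y| ≤ 50.


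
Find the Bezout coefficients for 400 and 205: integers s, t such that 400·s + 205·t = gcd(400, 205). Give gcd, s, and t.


Euclidean algorithm on (400, 205) — divide until remainder is 0:
  400 = 1 · 205 + 195
  205 = 1 · 195 + 10
  195 = 19 · 10 + 5
  10 = 2 · 5 + 0
gcd(400, 205) = 5.
Track Bezout coefficients alongside the remainders: start with r₀ = 400 = a·1 + b·0 (s = 1, t = 0) and r₁ = 205 = a·0 + b·1 (s = 0, t = 1); each new remainder r_{k+1} = r_{k-1} − q_k·r_k inherits s_{k+1} = s_{k-1} − q_k·s_k, t_{k+1} = t_{k-1} − q_k·t_k, so r_k = a·s_k + b·t_k at every step:
  q = 1: r = 195, s = 1 − 1·0 = 1, t = 0 − 1·1 = -1  (check: 400·1 + 205·(-1) = 195)
  q = 1: r = 10, s = 0 − 1·1 = -1, t = 1 − 1·(-1) = 2  (check: 400·(-1) + 205·2 = 10)
  q = 19: r = 5, s = 1 − 19·(-1) = 20, t = -1 − 19·2 = -39  (check: 400·20 + 205·(-39) = 5)
The row with r = 5 (the gcd) gives the Bezout coefficients s = 20, t = -39.
Result: 400 · (20) + 205 · (-39) = 5.

gcd(400, 205) = 5; s = 20, t = -39 (check: 400·20 + 205·(-39) = 5).


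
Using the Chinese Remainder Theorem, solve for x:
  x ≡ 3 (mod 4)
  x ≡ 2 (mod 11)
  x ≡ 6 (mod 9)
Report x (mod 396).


Moduli 4, 11, 9 are pairwise coprime; by CRT there is a unique solution modulo M = 4 · 11 · 9 = 396.
Solve pairwise, accumulating the modulus:
  Start with x ≡ 3 (mod 4).
  Combine with x ≡ 2 (mod 11): since gcd(4, 11) = 1, we get a unique residue mod 44.
    Write x = 3 + 4·t and substitute into x ≡ 2 (mod 11): 4·t ≡ 2 − 3 = -1 (mod 11).
    Reduce coefficients mod 11: 4·t ≡ 10 (mod 11).
    The inverse of 4 mod 11 is 3 (since 4·3 = 12 = 1·11 + 1), so t ≡ 3·10 = 30 ≡ 8 (mod 11).
    Then x = 3 + 4·8 = 35, valid modulo lcm(4, 11) = 44: x ≡ 35 (mod 44).
  Combine with x ≡ 6 (mod 9): since gcd(44, 9) = 1, we get a unique residue mod 396.
    Write x = 35 + 44·t and substitute into x ≡ 6 (mod 9): 44·t ≡ 6 − 35 = -29 (mod 9).
    Reduce coefficients mod 9: 8·t ≡ 7 (mod 9).
    The inverse of 8 mod 9 is 8 (since 8·8 = 64 = 7·9 + 1), so t ≡ 8·7 = 56 ≡ 2 (mod 9).
    Then x = 35 + 44·2 = 123, valid modulo lcm(44, 9) = 396: x ≡ 123 (mod 396).
Verify: 123 mod 4 = 3 ✓, 123 mod 11 = 2 ✓, 123 mod 9 = 6 ✓.

x ≡ 123 (mod 396).


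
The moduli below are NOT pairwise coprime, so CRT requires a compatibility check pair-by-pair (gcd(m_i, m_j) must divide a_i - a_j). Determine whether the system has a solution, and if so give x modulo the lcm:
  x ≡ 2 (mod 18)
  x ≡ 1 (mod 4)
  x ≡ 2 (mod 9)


Moduli 18, 4, 9 are not pairwise coprime, so CRT works modulo lcm(m_i) when all pairwise compatibility conditions hold.
Pairwise compatibility: gcd(m_i, m_j) must divide a_i - a_j for every pair.
Merge one congruence at a time:
  Start: x ≡ 2 (mod 18).
  Combine with x ≡ 1 (mod 4): gcd(18, 4) = 2, and 1 - 2 = -1 is NOT divisible by 2.
    ⇒ system is inconsistent (no integer solution).

No solution (the system is inconsistent).


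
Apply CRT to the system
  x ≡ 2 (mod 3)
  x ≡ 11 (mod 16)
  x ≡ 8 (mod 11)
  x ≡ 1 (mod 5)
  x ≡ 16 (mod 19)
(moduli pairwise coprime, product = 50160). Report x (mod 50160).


Product of moduli M = 3 · 16 · 11 · 5 · 19 = 50160.
Merge one congruence at a time:
  Start: x ≡ 2 (mod 3).
  Combine with x ≡ 11 (mod 16); new modulus lcm = 48.
    Write x = 2 + 3·t and substitute into x ≡ 11 (mod 16): 3·t ≡ 11 − 2 = 9 (mod 16).
    The inverse of 3 mod 16 is 11 (since 3·11 = 33 = 2·16 + 1), so t ≡ 11·9 = 99 ≡ 3 (mod 16).
    Then x = 2 + 3·3 = 11, valid modulo lcm(3, 16) = 48: x ≡ 11 (mod 48).
  Combine with x ≡ 8 (mod 11); new modulus lcm = 528.
    Write x = 11 + 48·t and substitute into x ≡ 8 (mod 11): 48·t ≡ 8 − 11 = -3 (mod 11).
    Reduce coefficients mod 11: 4·t ≡ 8 (mod 11).
    The inverse of 4 mod 11 is 3 (since 4·3 = 12 = 1·11 + 1), so t ≡ 3·8 = 24 ≡ 2 (mod 11).
    Then x = 11 + 48·2 = 107, valid modulo lcm(48, 11) = 528: x ≡ 107 (mod 528).
  Combine with x ≡ 1 (mod 5); new modulus lcm = 2640.
    Write x = 107 + 528·t and substitute into x ≡ 1 (mod 5): 528·t ≡ 1 − 107 = -106 (mod 5).
    Reduce coefficients mod 5: 3·t ≡ 4 (mod 5).
    The inverse of 3 mod 5 is 2 (since 3·2 = 6 = 1·5 + 1), so t ≡ 2·4 = 8 ≡ 3 (mod 5).
    Then x = 107 + 528·3 = 1691, valid modulo lcm(528, 5) = 2640: x ≡ 1691 (mod 2640).
  Combine with x ≡ 16 (mod 19); new modulus lcm = 50160.
    Write x = 1691 + 2640·t and substitute into x ≡ 16 (mod 19): 2640·t ≡ 16 − 1691 = -1675 (mod 19).
    Reduce coefficients mod 19: 18·t ≡ 16 (mod 19).
    The inverse of 18 mod 19 is 18 (since 18·18 = 324 = 17·19 + 1), so t ≡ 18·16 = 288 ≡ 3 (mod 19).
    Then x = 1691 + 2640·3 = 9611, valid modulo lcm(2640, 19) = 50160: x ≡ 9611 (mod 50160).
Verify against each original: 9611 mod 3 = 2, 9611 mod 16 = 11, 9611 mod 11 = 8, 9611 mod 5 = 1, 9611 mod 19 = 16.

x ≡ 9611 (mod 50160).
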